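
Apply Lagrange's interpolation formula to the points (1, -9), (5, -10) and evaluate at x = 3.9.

Lagrange interpolation formula:
P(x) = Σ yᵢ × Lᵢ(x)
where Lᵢ(x) = Π_{j≠i} (x - xⱼ)/(xᵢ - xⱼ)

L_0(3.9) = (3.9 - 5)/(1 - 5) = 0.275000
L_1(3.9) = (3.9 - 1)/(5 - 1) = 0.725000

P(3.9) = (-9)×L_0(3.9) + (-10)×L_1(3.9)
P(3.9) = -9.725000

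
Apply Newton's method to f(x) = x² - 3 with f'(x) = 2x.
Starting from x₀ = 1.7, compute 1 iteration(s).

f(x) = x² - 3
f'(x) = 2x
x₀ = 1.7

Newton-Raphson formula: x_{n+1} = x_n - f(x_n)/f'(x_n)

Iteration 1:
  f(1.700000) = -0.110000
  f'(1.700000) = 3.400000
  x_1 = 1.700000 - (-0.110000)/3.400000 = 1.732353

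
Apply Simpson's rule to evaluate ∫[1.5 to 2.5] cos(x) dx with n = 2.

f(x) = cos(x)
a = 1.5, b = 2.5, n = 2
h = (b - a)/n = 0.500000

Simpson's rule: (h/3)[f(x₀) + 4f(x₁) + 2f(x₂) + ... + f(xₙ)]

x_0 = 1.5000, f(x_0) = 0.070737, coefficient = 1
x_1 = 2.0000, f(x_1) = -0.416147, coefficient = 4
x_2 = 2.5000, f(x_2) = -0.801144, coefficient = 1

I ≈ (0.500000/3) × -2.394994 = -0.399166
Exact value: -0.399023
Error: 0.000143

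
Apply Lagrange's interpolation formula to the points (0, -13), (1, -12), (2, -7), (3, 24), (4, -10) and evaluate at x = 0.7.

Lagrange interpolation formula:
P(x) = Σ yᵢ × Lᵢ(x)
where Lᵢ(x) = Π_{j≠i} (x - xⱼ)/(xᵢ - xⱼ)

L_0(0.7) = (0.7 - 1)/(0 - 1) × (0.7 - 2)/(0 - 2) × (0.7 - 3)/(0 - 3) × (0.7 - 4)/(0 - 4) = 0.123338
L_1(0.7) = (0.7 - 0)/(1 - 0) × (0.7 - 2)/(1 - 2) × (0.7 - 3)/(1 - 3) × (0.7 - 4)/(1 - 4) = 1.151150
L_2(0.7) = (0.7 - 0)/(2 - 0) × (0.7 - 1)/(2 - 1) × (0.7 - 3)/(2 - 3) × (0.7 - 4)/(2 - 4) = -0.398475
L_3(0.7) = (0.7 - 0)/(3 - 0) × (0.7 - 1)/(3 - 1) × (0.7 - 2)/(3 - 2) × (0.7 - 4)/(3 - 4) = 0.150150
L_4(0.7) = (0.7 - 0)/(4 - 0) × (0.7 - 1)/(4 - 1) × (0.7 - 2)/(4 - 2) × (0.7 - 3)/(4 - 3) = -0.026163

P(0.7) = (-13)×L_0(0.7) + (-12)×L_1(0.7) + (-7)×L_2(0.7) + 24×L_3(0.7) + (-10)×L_4(0.7)
P(0.7) = -8.762637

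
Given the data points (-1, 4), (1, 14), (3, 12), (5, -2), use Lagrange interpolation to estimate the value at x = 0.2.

Lagrange interpolation formula:
P(x) = Σ yᵢ × Lᵢ(x)
where Lᵢ(x) = Π_{j≠i} (x - xⱼ)/(xᵢ - xⱼ)

L_0(0.2) = (0.2 - 1)/(-1 - 1) × (0.2 - 3)/(-1 - 3) × (0.2 - 5)/(-1 - 5) = 0.224000
L_1(0.2) = (0.2 - (-1))/(1 - (-1)) × (0.2 - 3)/(1 - 3) × (0.2 - 5)/(1 - 5) = 1.008000
L_2(0.2) = (0.2 - (-1))/(3 - (-1)) × (0.2 - 1)/(3 - 1) × (0.2 - 5)/(3 - 5) = -0.288000
L_3(0.2) = (0.2 - (-1))/(5 - (-1)) × (0.2 - 1)/(5 - 1) × (0.2 - 3)/(5 - 3) = 0.056000

P(0.2) = 4×L_0(0.2) + 14×L_1(0.2) + 12×L_2(0.2) + (-2)×L_3(0.2)
P(0.2) = 11.440000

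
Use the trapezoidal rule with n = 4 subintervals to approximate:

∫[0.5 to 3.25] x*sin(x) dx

f(x) = x*sin(x)
a = 0.5, b = 3.25, n = 4
h = (b - a)/n = 0.687500

Trapezoidal rule: (h/2)[f(x₀) + 2f(x₁) + 2f(x₂) + ... + f(xₙ)]

x_0 = 0.5000, f(x_0) = 0.239713, coefficient = 1
x_1 = 1.1875, f(x_1) = 1.101331, coefficient = 2
x_2 = 1.8750, f(x_2) = 1.788911, coefficient = 2
x_3 = 2.5625, f(x_3) = 1.402366, coefficient = 2
x_4 = 3.2500, f(x_4) = -0.351634, coefficient = 1

I ≈ (0.687500/2) × 8.473295 = 2.912695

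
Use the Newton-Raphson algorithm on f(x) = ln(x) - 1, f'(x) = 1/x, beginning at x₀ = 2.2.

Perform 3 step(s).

f(x) = ln(x) - 1
f'(x) = 1/x
x₀ = 2.2

Newton-Raphson formula: x_{n+1} = x_n - f(x_n)/f'(x_n)

Iteration 1:
  f(2.200000) = -0.211543
  f'(2.200000) = 0.454545
  x_1 = 2.200000 - (-0.211543)/0.454545 = 2.665394
Iteration 2:
  f(2.665394) = -0.019648
  f'(2.665394) = 0.375179
  x_2 = 2.665394 - (-0.019648)/0.375179 = 2.717764
Iteration 3:
  f(2.717764) = -0.000191
  f'(2.717764) = 0.367950
  x_3 = 2.717764 - (-0.000191)/0.367950 = 2.718282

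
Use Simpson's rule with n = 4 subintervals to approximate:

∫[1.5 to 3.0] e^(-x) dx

f(x) = e^(-x)
a = 1.5, b = 3.0, n = 4
h = (b - a)/n = 0.375000

Simpson's rule: (h/3)[f(x₀) + 4f(x₁) + 2f(x₂) + ... + f(xₙ)]

x_0 = 1.5000, f(x_0) = 0.223130, coefficient = 1
x_1 = 1.8750, f(x_1) = 0.153355, coefficient = 4
x_2 = 2.2500, f(x_2) = 0.105399, coefficient = 2
x_3 = 2.6250, f(x_3) = 0.072440, coefficient = 4
x_4 = 3.0000, f(x_4) = 0.049787, coefficient = 1

I ≈ (0.375000/3) × 1.386895 = 0.173362
Exact value: 0.173343
Error: 0.000019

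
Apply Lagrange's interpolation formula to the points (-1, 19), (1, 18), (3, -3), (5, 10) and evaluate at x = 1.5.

Lagrange interpolation formula:
P(x) = Σ yᵢ × Lᵢ(x)
where Lᵢ(x) = Π_{j≠i} (x - xⱼ)/(xᵢ - xⱼ)

L_0(1.5) = (1.5 - 1)/(-1 - 1) × (1.5 - 3)/(-1 - 3) × (1.5 - 5)/(-1 - 5) = -0.054688
L_1(1.5) = (1.5 - (-1))/(1 - (-1)) × (1.5 - 3)/(1 - 3) × (1.5 - 5)/(1 - 5) = 0.820312
L_2(1.5) = (1.5 - (-1))/(3 - (-1)) × (1.5 - 1)/(3 - 1) × (1.5 - 5)/(3 - 5) = 0.273438
L_3(1.5) = (1.5 - (-1))/(5 - (-1)) × (1.5 - 1)/(5 - 1) × (1.5 - 3)/(5 - 3) = -0.039062

P(1.5) = 19×L_0(1.5) + 18×L_1(1.5) + (-3)×L_2(1.5) + 10×L_3(1.5)
P(1.5) = 12.515625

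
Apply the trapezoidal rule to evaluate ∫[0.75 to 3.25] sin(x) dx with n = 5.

f(x) = sin(x)
a = 0.75, b = 3.25, n = 5
h = (b - a)/n = 0.500000

Trapezoidal rule: (h/2)[f(x₀) + 2f(x₁) + 2f(x₂) + ... + f(xₙ)]

x_0 = 0.7500, f(x_0) = 0.681639, coefficient = 1
x_1 = 1.2500, f(x_1) = 0.948985, coefficient = 2
x_2 = 1.7500, f(x_2) = 0.983986, coefficient = 2
x_3 = 2.2500, f(x_3) = 0.778073, coefficient = 2
x_4 = 2.7500, f(x_4) = 0.381661, coefficient = 2
x_5 = 3.2500, f(x_5) = -0.108195, coefficient = 1

I ≈ (0.500000/2) × 6.758853 = 1.689713
Exact value: 1.725819
Error: 0.036105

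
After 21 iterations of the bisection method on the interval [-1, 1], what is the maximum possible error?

Bisection error bound: |error| ≤ (b-a)/2^n
|error| ≤ (1 - (-1))/2^21 = 2/2^21
|error| ≤ 0.0000009537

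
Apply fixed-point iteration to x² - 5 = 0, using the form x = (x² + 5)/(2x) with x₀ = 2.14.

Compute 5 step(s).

Equation: x² - 5 = 0
Fixed-point form: x = (x² + 5)/(2x)
x₀ = 2.14

x_1 = g(2.140000) = 2.238224
x_2 = g(2.238224) = 2.236069
x_3 = g(2.236069) = 2.236068
x_4 = g(2.236068) = 2.236068
x_5 = g(2.236068) = 2.236068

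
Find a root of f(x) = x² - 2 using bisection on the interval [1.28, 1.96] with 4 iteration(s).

f(x) = x² - 2
Initial interval: [1.28, 1.96]

Iteration 1:
  c_1 = (1.280000 + 1.960000)/2 = 1.620000
  f(c_1) = f(1.620000) = 0.624400
  f(a) × f(c) < 0, new interval: [1.280000, 1.620000]
Iteration 2:
  c_2 = (1.280000 + 1.620000)/2 = 1.450000
  f(c_2) = f(1.450000) = 0.102500
  f(a) × f(c) < 0, new interval: [1.280000, 1.450000]
Iteration 3:
  c_3 = (1.280000 + 1.450000)/2 = 1.365000
  f(c_3) = f(1.365000) = -0.136775
  f(a) × f(c) ≥ 0, new interval: [1.365000, 1.450000]
Iteration 4:
  c_4 = (1.365000 + 1.450000)/2 = 1.407500
  f(c_4) = f(1.407500) = -0.018944
  f(a) × f(c) ≥ 0, new interval: [1.407500, 1.450000]

After 4 iteration(s), the approximation is c_4 = 1.407500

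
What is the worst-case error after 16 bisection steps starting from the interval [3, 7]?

Bisection error bound: |error| ≤ (b-a)/2^n
|error| ≤ (7 - 3)/2^16 = 4/2^16
|error| ≤ 0.0000610352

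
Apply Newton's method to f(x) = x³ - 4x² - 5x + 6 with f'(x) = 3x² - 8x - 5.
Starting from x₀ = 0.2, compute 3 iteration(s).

f(x) = x³ - 4x² - 5x + 6
f'(x) = 3x² - 8x - 5
x₀ = 0.2

Newton-Raphson formula: x_{n+1} = x_n - f(x_n)/f'(x_n)

Iteration 1:
  f(0.200000) = 4.848000
  f'(0.200000) = -6.480000
  x_1 = 0.200000 - 4.848000/(-6.480000) = 0.948148
Iteration 2:
  f(0.948148) = -1.484310
  f'(0.948148) = -9.888230
  x_2 = 0.948148 - (-1.484310)/(-9.888230) = 0.798039
Iteration 3:
  f(0.798039) = -0.029420
  f'(0.798039) = -9.473715
  x_3 = 0.798039 - (-0.029420)/(-9.473715) = 0.794934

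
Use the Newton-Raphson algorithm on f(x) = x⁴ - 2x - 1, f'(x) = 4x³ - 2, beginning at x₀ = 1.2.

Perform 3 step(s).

f(x) = x⁴ - 2x - 1
f'(x) = 4x³ - 2
x₀ = 1.2

Newton-Raphson formula: x_{n+1} = x_n - f(x_n)/f'(x_n)

Iteration 1:
  f(1.200000) = -1.326400
  f'(1.200000) = 4.912000
  x_1 = 1.200000 - (-1.326400)/4.912000 = 1.470033
Iteration 2:
  f(1.470033) = 0.729838
  f'(1.470033) = 10.706937
  x_2 = 1.470033 - 0.729838/10.706937 = 1.401868
Iteration 3:
  f(1.401868) = 0.058405
  f'(1.401868) = 9.019986
  x_3 = 1.401868 - 0.058405/9.019986 = 1.395393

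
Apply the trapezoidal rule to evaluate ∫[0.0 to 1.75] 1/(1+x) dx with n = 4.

f(x) = 1/(1+x)
a = 0.0, b = 1.75, n = 4
h = (b - a)/n = 0.437500

Trapezoidal rule: (h/2)[f(x₀) + 2f(x₁) + 2f(x₂) + ... + f(xₙ)]

x_0 = 0.0000, f(x_0) = 1.000000, coefficient = 1
x_1 = 0.4375, f(x_1) = 0.695652, coefficient = 2
x_2 = 0.8750, f(x_2) = 0.533333, coefficient = 2
x_3 = 1.3125, f(x_3) = 0.432432, coefficient = 2
x_4 = 1.7500, f(x_4) = 0.363636, coefficient = 1

I ≈ (0.437500/2) × 4.686472 = 1.025166
Exact value: 1.011601
Error: 0.013565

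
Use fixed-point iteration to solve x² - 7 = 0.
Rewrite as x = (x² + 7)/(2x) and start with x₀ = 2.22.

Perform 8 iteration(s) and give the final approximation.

Equation: x² - 7 = 0
Fixed-point form: x = (x² + 7)/(2x)
x₀ = 2.22

x_1 = g(2.220000) = 2.686577
x_2 = g(2.686577) = 2.646062
x_3 = g(2.646062) = 2.645751
x_4 = g(2.645751) = 2.645751
x_5 = g(2.645751) = 2.645751
x_6 = g(2.645751) = 2.645751
x_7 = g(2.645751) = 2.645751
x_8 = g(2.645751) = 2.645751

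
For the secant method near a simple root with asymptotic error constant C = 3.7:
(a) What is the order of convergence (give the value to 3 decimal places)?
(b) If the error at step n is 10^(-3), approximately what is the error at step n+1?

(a) Secant method has superlinear convergence with order φ = (1+√5)/2 ≈ 1.618.
    This means |e_{n+1}| ≈ C|e_n|^1.618.

(b) With |e_n| = 10^(-3) and C = 3.7:
    |e_{n+1}| ≈ 3.7 × (10^(-3))^1.618 = 3.7 × 10^(-4.85)

(a) ≈ 1.618 (golden ratio); (b) |e_{n+1}| ≈ 5.177e-05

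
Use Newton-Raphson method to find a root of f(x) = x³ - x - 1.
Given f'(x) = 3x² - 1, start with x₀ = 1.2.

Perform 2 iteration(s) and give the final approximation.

f(x) = x³ - x - 1
f'(x) = 3x² - 1
x₀ = 1.2

Newton-Raphson formula: x_{n+1} = x_n - f(x_n)/f'(x_n)

Iteration 1:
  f(1.200000) = -0.472000
  f'(1.200000) = 3.320000
  x_1 = 1.200000 - (-0.472000)/3.320000 = 1.342169
Iteration 2:
  f(1.342169) = 0.075636
  f'(1.342169) = 4.404250
  x_2 = 1.342169 - 0.075636/4.404250 = 1.324995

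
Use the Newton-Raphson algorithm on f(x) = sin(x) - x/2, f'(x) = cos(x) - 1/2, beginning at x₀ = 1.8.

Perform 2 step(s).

f(x) = sin(x) - x/2
f'(x) = cos(x) - 1/2
x₀ = 1.8

Newton-Raphson formula: x_{n+1} = x_n - f(x_n)/f'(x_n)

Iteration 1:
  f(1.800000) = 0.073848
  f'(1.800000) = -0.727202
  x_1 = 1.800000 - 0.073848/(-0.727202) = 1.901550
Iteration 2:
  f(1.901550) = -0.004977
  f'(1.901550) = -0.824756
  x_2 = 1.901550 - (-0.004977)/(-0.824756) = 1.895515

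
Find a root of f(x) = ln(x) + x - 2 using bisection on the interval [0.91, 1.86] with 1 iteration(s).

f(x) = ln(x) + x - 2
Initial interval: [0.91, 1.86]

Iteration 1:
  c_1 = (0.910000 + 1.860000)/2 = 1.385000
  f(c_1) = f(1.385000) = -0.289300
  f(a) × f(c) ≥ 0, new interval: [1.385000, 1.860000]

After 1 iteration(s), the approximation is c_1 = 1.385000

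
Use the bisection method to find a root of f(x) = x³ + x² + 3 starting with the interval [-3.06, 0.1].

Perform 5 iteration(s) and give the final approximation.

f(x) = x³ + x² + 3
Initial interval: [-3.06, 0.1]

Iteration 1:
  c_1 = (-3.060000 + 0.100000)/2 = -1.480000
  f(c_1) = f(-1.480000) = 1.948608
  f(a) × f(c) < 0, new interval: [-3.060000, -1.480000]
Iteration 2:
  c_2 = (-3.060000 + (-1.480000))/2 = -2.270000
  f(c_2) = f(-2.270000) = -3.544183
  f(a) × f(c) ≥ 0, new interval: [-2.270000, -1.480000]
Iteration 3:
  c_3 = (-2.270000 + (-1.480000))/2 = -1.875000
  f(c_3) = f(-1.875000) = -0.076172
  f(a) × f(c) ≥ 0, new interval: [-1.875000, -1.480000]
Iteration 4:
  c_4 = (-1.875000 + (-1.480000))/2 = -1.677500
  f(c_4) = f(-1.677500) = 1.093511
  f(a) × f(c) < 0, new interval: [-1.875000, -1.677500]
Iteration 5:
  c_5 = (-1.875000 + (-1.677500))/2 = -1.776250
  f(c_5) = f(-1.776250) = 0.550882
  f(a) × f(c) < 0, new interval: [-1.875000, -1.776250]

After 5 iteration(s), the approximation is c_5 = -1.776250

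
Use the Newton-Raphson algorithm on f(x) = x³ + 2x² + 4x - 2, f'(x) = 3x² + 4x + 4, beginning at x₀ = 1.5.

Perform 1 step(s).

f(x) = x³ + 2x² + 4x - 2
f'(x) = 3x² + 4x + 4
x₀ = 1.5

Newton-Raphson formula: x_{n+1} = x_n - f(x_n)/f'(x_n)

Iteration 1:
  f(1.500000) = 11.875000
  f'(1.500000) = 16.750000
  x_1 = 1.500000 - 11.875000/16.750000 = 0.791045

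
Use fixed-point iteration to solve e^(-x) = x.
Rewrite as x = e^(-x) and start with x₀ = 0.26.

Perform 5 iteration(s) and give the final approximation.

Equation: e^(-x) = x
Fixed-point form: x = e^(-x)
x₀ = 0.26

x_1 = g(0.260000) = 0.771052
x_2 = g(0.771052) = 0.462526
x_3 = g(0.462526) = 0.629691
x_4 = g(0.629691) = 0.532757
x_5 = g(0.532757) = 0.586985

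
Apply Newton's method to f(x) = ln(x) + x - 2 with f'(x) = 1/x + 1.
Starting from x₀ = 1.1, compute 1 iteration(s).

f(x) = ln(x) + x - 2
f'(x) = 1/x + 1
x₀ = 1.1

Newton-Raphson formula: x_{n+1} = x_n - f(x_n)/f'(x_n)

Iteration 1:
  f(1.100000) = -0.804690
  f'(1.100000) = 1.909091
  x_1 = 1.100000 - (-0.804690)/1.909091 = 1.521504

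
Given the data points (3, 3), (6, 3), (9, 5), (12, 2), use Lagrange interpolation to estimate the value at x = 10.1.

Lagrange interpolation formula:
P(x) = Σ yᵢ × Lᵢ(x)
where Lᵢ(x) = Π_{j≠i} (x - xⱼ)/(xᵢ - xⱼ)

L_0(10.1) = (10.1 - 6)/(3 - 6) × (10.1 - 9)/(3 - 9) × (10.1 - 12)/(3 - 12) = 0.052895
L_1(10.1) = (10.1 - 3)/(6 - 3) × (10.1 - 9)/(6 - 9) × (10.1 - 12)/(6 - 12) = -0.274796
L_2(10.1) = (10.1 - 3)/(9 - 3) × (10.1 - 6)/(9 - 6) × (10.1 - 12)/(9 - 12) = 1.024241
L_3(10.1) = (10.1 - 3)/(12 - 3) × (10.1 - 6)/(12 - 6) × (10.1 - 9)/(12 - 9) = 0.197660

P(10.1) = 3×L_0(10.1) + 3×L_1(10.1) + 5×L_2(10.1) + 2×L_3(10.1)
P(10.1) = 4.850821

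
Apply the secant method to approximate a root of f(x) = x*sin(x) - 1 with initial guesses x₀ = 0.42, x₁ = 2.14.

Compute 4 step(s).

f(x) = x*sin(x) - 1
x₀ = 0.42, x₁ = 2.14

Secant formula: x_{n+1} = x_n - f(x_n)(x_n - x_{n-1})/(f(x_n) - f(x_{n-1}))

Iteration 1:
  f(0.420000) = -0.828741
  f(2.140000) = 0.802587
  x_2 = 2.140000 - 0.802587×(2.140000 - 0.420000)/(0.802587 - (-0.828741))
       = 1.293788
Iteration 2:
  f(2.140000) = 0.802587
  f(1.293788) = 0.244465
  x_3 = 1.293788 - 0.244465×(1.293788 - 2.140000)/(0.244465 - 0.802587)
       = 0.923134
Iteration 3:
  f(1.293788) = 0.244465
  f(0.923134) = -0.263804
  x_4 = 0.923134 - (-0.263804)×(0.923134 - 1.293788)/(-0.263804 - 0.244465)
       = 1.115512
Iteration 4:
  f(0.923134) = -0.263804
  f(1.115512) = 0.001882
  x_5 = 1.115512 - 0.001882×(1.115512 - 0.923134)/(0.001882 - (-0.263804))
       = 1.114150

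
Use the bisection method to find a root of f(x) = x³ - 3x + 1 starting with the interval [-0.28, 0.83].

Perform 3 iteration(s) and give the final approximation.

f(x) = x³ - 3x + 1
Initial interval: [-0.28, 0.83]

Iteration 1:
  c_1 = (-0.280000 + 0.830000)/2 = 0.275000
  f(c_1) = f(0.275000) = 0.195797
  f(a) × f(c) ≥ 0, new interval: [0.275000, 0.830000]
Iteration 2:
  c_2 = (0.275000 + 0.830000)/2 = 0.552500
  f(c_2) = f(0.552500) = -0.488846
  f(a) × f(c) < 0, new interval: [0.275000, 0.552500]
Iteration 3:
  c_3 = (0.275000 + 0.552500)/2 = 0.413750
  f(c_3) = f(0.413750) = -0.170421
  f(a) × f(c) < 0, new interval: [0.275000, 0.413750]

After 3 iteration(s), the approximation is c_3 = 0.413750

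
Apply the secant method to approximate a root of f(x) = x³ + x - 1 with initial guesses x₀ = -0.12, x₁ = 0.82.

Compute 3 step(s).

f(x) = x³ + x - 1
x₀ = -0.12, x₁ = 0.82

Secant formula: x_{n+1} = x_n - f(x_n)(x_n - x_{n-1})/(f(x_n) - f(x_{n-1}))

Iteration 1:
  f(-0.120000) = -1.121728
  f(0.820000) = 0.371368
  x_2 = 0.820000 - 0.371368×(0.820000 - (-0.120000))/(0.371368 - (-1.121728))
       = 0.586200
Iteration 2:
  f(0.820000) = 0.371368
  f(0.586200) = -0.212364
  x_3 = 0.586200 - (-0.212364)×(0.586200 - 0.820000)/(-0.212364 - 0.371368)
       = 0.671257
Iteration 3:
  f(0.586200) = -0.212364
  f(0.671257) = -0.026283
  x_4 = 0.671257 - (-0.026283)×(0.671257 - 0.586200)/(-0.026283 - (-0.212364))
       = 0.683271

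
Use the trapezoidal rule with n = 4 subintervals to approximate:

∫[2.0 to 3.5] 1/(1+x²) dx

f(x) = 1/(1+x²)
a = 2.0, b = 3.5, n = 4
h = (b - a)/n = 0.375000

Trapezoidal rule: (h/2)[f(x₀) + 2f(x₁) + 2f(x₂) + ... + f(xₙ)]

x_0 = 2.0000, f(x_0) = 0.200000, coefficient = 1
x_1 = 2.3750, f(x_1) = 0.150588, coefficient = 2
x_2 = 2.7500, f(x_2) = 0.116788, coefficient = 2
x_3 = 3.1250, f(x_3) = 0.092888, coefficient = 2
x_4 = 3.5000, f(x_4) = 0.075472, coefficient = 1

I ≈ (0.375000/2) × 0.996001 = 0.186750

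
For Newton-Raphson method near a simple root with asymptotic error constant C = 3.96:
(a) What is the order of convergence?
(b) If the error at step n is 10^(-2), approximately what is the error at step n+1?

(a) Newton-Raphson has quadratic (order 2) convergence near simple roots.
    This means |e_{n+1}| ≈ C|e_n|².

(b) With |e_n| = 10^(-2) and C = 3.96:
    |e_{n+1}| ≈ 3.96 × (10^(-2))² = 3.96 × 10^(-4)

(a) 2 (quadratic); (b) |e_{n+1}| ≈ 3.960e-04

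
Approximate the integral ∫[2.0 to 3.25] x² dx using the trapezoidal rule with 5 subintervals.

f(x) = x²
a = 2.0, b = 3.25, n = 5
h = (b - a)/n = 0.250000

Trapezoidal rule: (h/2)[f(x₀) + 2f(x₁) + 2f(x₂) + ... + f(xₙ)]

x_0 = 2.0000, f(x_0) = 4.000000, coefficient = 1
x_1 = 2.2500, f(x_1) = 5.062500, coefficient = 2
x_2 = 2.5000, f(x_2) = 6.250000, coefficient = 2
x_3 = 2.7500, f(x_3) = 7.562500, coefficient = 2
x_4 = 3.0000, f(x_4) = 9.000000, coefficient = 2
x_5 = 3.2500, f(x_5) = 10.562500, coefficient = 1

I ≈ (0.250000/2) × 70.312500 = 8.789062
Exact value: 8.776042
Error: 0.013021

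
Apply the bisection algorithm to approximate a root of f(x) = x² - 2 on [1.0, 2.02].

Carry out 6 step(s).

f(x) = x² - 2
Initial interval: [1.0, 2.02]

Iteration 1:
  c_1 = (1.000000 + 2.020000)/2 = 1.510000
  f(c_1) = f(1.510000) = 0.280100
  f(a) × f(c) < 0, new interval: [1.000000, 1.510000]
Iteration 2:
  c_2 = (1.000000 + 1.510000)/2 = 1.255000
  f(c_2) = f(1.255000) = -0.424975
  f(a) × f(c) ≥ 0, new interval: [1.255000, 1.510000]
Iteration 3:
  c_3 = (1.255000 + 1.510000)/2 = 1.382500
  f(c_3) = f(1.382500) = -0.088694
  f(a) × f(c) ≥ 0, new interval: [1.382500, 1.510000]
Iteration 4:
  c_4 = (1.382500 + 1.510000)/2 = 1.446250
  f(c_4) = f(1.446250) = 0.091639
  f(a) × f(c) < 0, new interval: [1.382500, 1.446250]
Iteration 5:
  c_5 = (1.382500 + 1.446250)/2 = 1.414375
  f(c_5) = f(1.414375) = 0.000457
  f(a) × f(c) < 0, new interval: [1.382500, 1.414375]
Iteration 6:
  c_6 = (1.382500 + 1.414375)/2 = 1.398438
  f(c_6) = f(1.398438) = -0.044373
  f(a) × f(c) ≥ 0, new interval: [1.398438, 1.414375]

After 6 iteration(s), the approximation is c_6 = 1.398438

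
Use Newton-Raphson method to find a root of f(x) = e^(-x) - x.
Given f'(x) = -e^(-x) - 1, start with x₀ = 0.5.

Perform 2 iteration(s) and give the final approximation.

f(x) = e^(-x) - x
f'(x) = -e^(-x) - 1
x₀ = 0.5

Newton-Raphson formula: x_{n+1} = x_n - f(x_n)/f'(x_n)

Iteration 1:
  f(0.500000) = 0.106531
  f'(0.500000) = -1.606531
  x_1 = 0.500000 - 0.106531/(-1.606531) = 0.566311
Iteration 2:
  f(0.566311) = 0.001305
  f'(0.566311) = -1.567616
  x_2 = 0.566311 - 0.001305/(-1.567616) = 0.567143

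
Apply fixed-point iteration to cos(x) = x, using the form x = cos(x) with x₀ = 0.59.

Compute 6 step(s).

Equation: cos(x) = x
Fixed-point form: x = cos(x)
x₀ = 0.59

x_1 = g(0.590000) = 0.830941
x_2 = g(0.830941) = 0.674181
x_3 = g(0.674181) = 0.781218
x_4 = g(0.781218) = 0.710056
x_5 = g(0.710056) = 0.758325
x_6 = g(0.758325) = 0.725989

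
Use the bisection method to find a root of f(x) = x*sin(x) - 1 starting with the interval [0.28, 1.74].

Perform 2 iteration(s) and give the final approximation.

f(x) = x*sin(x) - 1
Initial interval: [0.28, 1.74]

Iteration 1:
  c_1 = (0.280000 + 1.740000)/2 = 1.010000
  f(c_1) = f(1.010000) = -0.144700
  f(a) × f(c) ≥ 0, new interval: [1.010000, 1.740000]
Iteration 2:
  c_2 = (1.010000 + 1.740000)/2 = 1.375000
  f(c_2) = f(1.375000) = 0.348728
  f(a) × f(c) < 0, new interval: [1.010000, 1.375000]

After 2 iteration(s), the approximation is c_2 = 1.375000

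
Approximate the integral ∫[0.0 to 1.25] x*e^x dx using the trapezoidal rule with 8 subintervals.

f(x) = x*e^x
a = 0.0, b = 1.25, n = 8
h = (b - a)/n = 0.156250

Trapezoidal rule: (h/2)[f(x₀) + 2f(x₁) + 2f(x₂) + ... + f(xₙ)]

x_0 = 0.0000, f(x_0) = 0.000000, coefficient = 1
x_1 = 0.1562, f(x_1) = 0.182675, coefficient = 2
x_2 = 0.3125, f(x_2) = 0.427137, coefficient = 2
x_3 = 0.4688, f(x_3) = 0.749060, coefficient = 2
x_4 = 0.6250, f(x_4) = 1.167654, coefficient = 2
x_5 = 0.7812, f(x_5) = 1.706407, coefficient = 2
x_6 = 0.9375, f(x_6) = 2.393990, coefficient = 2
x_7 = 1.0938, f(x_7) = 3.265334, coefficient = 2
x_8 = 1.2500, f(x_8) = 4.362929, coefficient = 1

I ≈ (0.156250/2) × 24.147443 = 1.886519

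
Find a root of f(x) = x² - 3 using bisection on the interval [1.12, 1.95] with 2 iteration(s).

f(x) = x² - 3
Initial interval: [1.12, 1.95]

Iteration 1:
  c_1 = (1.120000 + 1.950000)/2 = 1.535000
  f(c_1) = f(1.535000) = -0.643775
  f(a) × f(c) ≥ 0, new interval: [1.535000, 1.950000]
Iteration 2:
  c_2 = (1.535000 + 1.950000)/2 = 1.742500
  f(c_2) = f(1.742500) = 0.036306
  f(a) × f(c) < 0, new interval: [1.535000, 1.742500]

After 2 iteration(s), the approximation is c_2 = 1.742500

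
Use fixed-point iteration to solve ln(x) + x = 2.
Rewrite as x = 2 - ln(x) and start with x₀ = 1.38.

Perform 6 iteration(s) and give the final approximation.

Equation: ln(x) + x = 2
Fixed-point form: x = 2 - ln(x)
x₀ = 1.38

x_1 = g(1.380000) = 1.677917
x_2 = g(1.677917) = 1.482447
x_3 = g(1.482447) = 1.606306
x_4 = g(1.606306) = 1.526063
x_5 = g(1.526063) = 1.577309
x_6 = g(1.577309) = 1.544280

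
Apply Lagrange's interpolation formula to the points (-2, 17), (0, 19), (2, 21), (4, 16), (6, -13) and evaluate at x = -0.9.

Lagrange interpolation formula:
P(x) = Σ yᵢ × Lᵢ(x)
where Lᵢ(x) = Π_{j≠i} (x - xⱼ)/(xᵢ - xⱼ)

L_0(-0.9) = (-0.9 - 0)/(-2 - 0) × (-0.9 - 2)/(-2 - 2) × (-0.9 - 4)/(-2 - 4) × (-0.9 - 6)/(-2 - 6) = 0.229802
L_1(-0.9) = (-0.9 - (-2))/(0 - (-2)) × (-0.9 - 2)/(0 - 2) × (-0.9 - 4)/(0 - 4) × (-0.9 - 6)/(0 - 6) = 1.123478
L_2(-0.9) = (-0.9 - (-2))/(2 - (-2)) × (-0.9 - 0)/(2 - 0) × (-0.9 - 4)/(2 - 4) × (-0.9 - 6)/(2 - 6) = -0.522998
L_3(-0.9) = (-0.9 - (-2))/(4 - (-2)) × (-0.9 - 0)/(4 - 0) × (-0.9 - 2)/(4 - 2) × (-0.9 - 6)/(4 - 6) = 0.206353
L_4(-0.9) = (-0.9 - (-2))/(6 - (-2)) × (-0.9 - 0)/(6 - 0) × (-0.9 - 2)/(6 - 2) × (-0.9 - 4)/(6 - 4) = -0.036635

P(-0.9) = 17×L_0(-0.9) + 19×L_1(-0.9) + 21×L_2(-0.9) + 16×L_3(-0.9) + (-13)×L_4(-0.9)
P(-0.9) = 18.047664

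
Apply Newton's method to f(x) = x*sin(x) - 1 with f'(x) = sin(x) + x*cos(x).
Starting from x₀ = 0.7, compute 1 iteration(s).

f(x) = x*sin(x) - 1
f'(x) = sin(x) + x*cos(x)
x₀ = 0.7

Newton-Raphson formula: x_{n+1} = x_n - f(x_n)/f'(x_n)

Iteration 1:
  f(0.700000) = -0.549048
  f'(0.700000) = 1.179607
  x_1 = 0.700000 - (-0.549048)/1.179607 = 1.165450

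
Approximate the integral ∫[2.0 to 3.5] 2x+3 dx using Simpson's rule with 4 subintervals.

f(x) = 2x+3
a = 2.0, b = 3.5, n = 4
h = (b - a)/n = 0.375000

Simpson's rule: (h/3)[f(x₀) + 4f(x₁) + 2f(x₂) + ... + f(xₙ)]

x_0 = 2.0000, f(x_0) = 7.000000, coefficient = 1
x_1 = 2.3750, f(x_1) = 7.750000, coefficient = 4
x_2 = 2.7500, f(x_2) = 8.500000, coefficient = 2
x_3 = 3.1250, f(x_3) = 9.250000, coefficient = 4
x_4 = 3.5000, f(x_4) = 10.000000, coefficient = 1

I ≈ (0.375000/3) × 102.000000 = 12.750000
Exact value: 12.750000
Error: 0.000000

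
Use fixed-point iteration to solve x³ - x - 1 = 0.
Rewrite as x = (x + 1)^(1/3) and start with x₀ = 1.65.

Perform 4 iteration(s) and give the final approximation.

Equation: x³ - x - 1 = 0
Fixed-point form: x = (x + 1)^(1/3)
x₀ = 1.65

x_1 = g(1.650000) = 1.383828
x_2 = g(1.383828) = 1.335852
x_3 = g(1.335852) = 1.326829
x_4 = g(1.326829) = 1.325119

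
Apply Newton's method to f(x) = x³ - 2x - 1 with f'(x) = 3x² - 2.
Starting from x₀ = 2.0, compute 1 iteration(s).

f(x) = x³ - 2x - 1
f'(x) = 3x² - 2
x₀ = 2.0

Newton-Raphson formula: x_{n+1} = x_n - f(x_n)/f'(x_n)

Iteration 1:
  f(2.000000) = 3.000000
  f'(2.000000) = 10.000000
  x_1 = 2.000000 - 3.000000/10.000000 = 1.700000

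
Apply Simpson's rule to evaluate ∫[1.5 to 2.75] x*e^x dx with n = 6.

f(x) = x*e^x
a = 1.5, b = 2.75, n = 6
h = (b - a)/n = 0.208333

Simpson's rule: (h/3)[f(x₀) + 4f(x₁) + 2f(x₂) + ... + f(xₙ)]

x_0 = 1.5000, f(x_0) = 6.722534, coefficient = 1
x_1 = 1.7083, f(x_1) = 9.429580, coefficient = 4
x_2 = 1.9167, f(x_2) = 13.029998, coefficient = 2
x_3 = 2.1250, f(x_3) = 17.792407, coefficient = 4
x_4 = 2.3333, f(x_4) = 24.061937, coefficient = 2
x_5 = 2.5417, f(x_5) = 32.281254, coefficient = 4
x_6 = 2.7500, f(x_6) = 43.017238, coefficient = 1

I ≈ (0.208333/3) × 361.936607 = 25.134487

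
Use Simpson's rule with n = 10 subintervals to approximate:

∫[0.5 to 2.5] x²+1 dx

f(x) = x²+1
a = 0.5, b = 2.5, n = 10
h = (b - a)/n = 0.200000

Simpson's rule: (h/3)[f(x₀) + 4f(x₁) + 2f(x₂) + ... + f(xₙ)]

x_0 = 0.5000, f(x_0) = 1.250000, coefficient = 1
x_1 = 0.7000, f(x_1) = 1.490000, coefficient = 4
x_2 = 0.9000, f(x_2) = 1.810000, coefficient = 2
x_3 = 1.1000, f(x_3) = 2.210000, coefficient = 4
x_4 = 1.3000, f(x_4) = 2.690000, coefficient = 2
x_5 = 1.5000, f(x_5) = 3.250000, coefficient = 4
x_6 = 1.7000, f(x_6) = 3.890000, coefficient = 2
x_7 = 1.9000, f(x_7) = 4.610000, coefficient = 4
x_8 = 2.1000, f(x_8) = 5.410000, coefficient = 2
x_9 = 2.3000, f(x_9) = 6.290000, coefficient = 4
x_10 = 2.5000, f(x_10) = 7.250000, coefficient = 1

I ≈ (0.200000/3) × 107.500000 = 7.166667
Exact value: 7.166667
Error: 0.000000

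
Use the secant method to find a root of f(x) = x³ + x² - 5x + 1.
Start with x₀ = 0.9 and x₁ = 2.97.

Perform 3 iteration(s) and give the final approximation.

f(x) = x³ + x² - 5x + 1
x₀ = 0.9, x₁ = 2.97

Secant formula: x_{n+1} = x_n - f(x_n)(x_n - x_{n-1})/(f(x_n) - f(x_{n-1}))

Iteration 1:
  f(0.900000) = -1.961000
  f(2.970000) = 21.168973
  x_2 = 2.970000 - 21.168973×(2.970000 - 0.900000)/(21.168973 - (-1.961000))
       = 1.075498
Iteration 2:
  f(2.970000) = 21.168973
  f(1.075498) = -1.976770
  x_3 = 1.075498 - (-1.976770)×(1.075498 - 2.970000)/(-1.976770 - 21.168973)
       = 1.237299
Iteration 3:
  f(1.075498) = -1.976770
  f(1.237299) = -1.761395
  x_4 = 1.237299 - (-1.761395)×(1.237299 - 1.075498)/(-1.761395 - (-1.976770))
       = 2.560547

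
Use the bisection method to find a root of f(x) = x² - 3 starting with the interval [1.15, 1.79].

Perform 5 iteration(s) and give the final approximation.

f(x) = x² - 3
Initial interval: [1.15, 1.79]

Iteration 1:
  c_1 = (1.150000 + 1.790000)/2 = 1.470000
  f(c_1) = f(1.470000) = -0.839100
  f(a) × f(c) ≥ 0, new interval: [1.470000, 1.790000]
Iteration 2:
  c_2 = (1.470000 + 1.790000)/2 = 1.630000
  f(c_2) = f(1.630000) = -0.343100
  f(a) × f(c) ≥ 0, new interval: [1.630000, 1.790000]
Iteration 3:
  c_3 = (1.630000 + 1.790000)/2 = 1.710000
  f(c_3) = f(1.710000) = -0.075900
  f(a) × f(c) ≥ 0, new interval: [1.710000, 1.790000]
Iteration 4:
  c_4 = (1.710000 + 1.790000)/2 = 1.750000
  f(c_4) = f(1.750000) = 0.062500
  f(a) × f(c) < 0, new interval: [1.710000, 1.750000]
Iteration 5:
  c_5 = (1.710000 + 1.750000)/2 = 1.730000
  f(c_5) = f(1.730000) = -0.007100
  f(a) × f(c) ≥ 0, new interval: [1.730000, 1.750000]

After 5 iteration(s), the approximation is c_5 = 1.730000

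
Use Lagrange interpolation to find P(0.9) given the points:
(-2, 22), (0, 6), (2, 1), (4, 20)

Lagrange interpolation formula:
P(x) = Σ yᵢ × Lᵢ(x)
where Lᵢ(x) = Π_{j≠i} (x - xⱼ)/(xᵢ - xⱼ)

L_0(0.9) = (0.9 - 0)/(-2 - 0) × (0.9 - 2)/(-2 - 2) × (0.9 - 4)/(-2 - 4) = -0.063938
L_1(0.9) = (0.9 - (-2))/(0 - (-2)) × (0.9 - 2)/(0 - 2) × (0.9 - 4)/(0 - 4) = 0.618062
L_2(0.9) = (0.9 - (-2))/(2 - (-2)) × (0.9 - 0)/(2 - 0) × (0.9 - 4)/(2 - 4) = 0.505687
L_3(0.9) = (0.9 - (-2))/(4 - (-2)) × (0.9 - 0)/(4 - 0) × (0.9 - 2)/(4 - 2) = -0.059813

P(0.9) = 22×L_0(0.9) + 6×L_1(0.9) + 1×L_2(0.9) + 20×L_3(0.9)
P(0.9) = 1.611187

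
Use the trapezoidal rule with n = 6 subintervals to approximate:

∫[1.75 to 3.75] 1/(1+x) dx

f(x) = 1/(1+x)
a = 1.75, b = 3.75, n = 6
h = (b - a)/n = 0.333333

Trapezoidal rule: (h/2)[f(x₀) + 2f(x₁) + 2f(x₂) + ... + f(xₙ)]

x_0 = 1.7500, f(x_0) = 0.363636, coefficient = 1
x_1 = 2.0833, f(x_1) = 0.324324, coefficient = 2
x_2 = 2.4167, f(x_2) = 0.292683, coefficient = 2
x_3 = 2.7500, f(x_3) = 0.266667, coefficient = 2
x_4 = 3.0833, f(x_4) = 0.244898, coefficient = 2
x_5 = 3.4167, f(x_5) = 0.226415, coefficient = 2
x_6 = 3.7500, f(x_6) = 0.210526, coefficient = 1

I ≈ (0.333333/2) × 3.284137 = 0.547356
Exact value: 0.546544
Error: 0.000812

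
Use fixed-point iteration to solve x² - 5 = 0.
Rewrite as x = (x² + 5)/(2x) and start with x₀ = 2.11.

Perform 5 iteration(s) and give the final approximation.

Equation: x² - 5 = 0
Fixed-point form: x = (x² + 5)/(2x)
x₀ = 2.11

x_1 = g(2.110000) = 2.239834
x_2 = g(2.239834) = 2.236071
x_3 = g(2.236071) = 2.236068
x_4 = g(2.236068) = 2.236068
x_5 = g(2.236068) = 2.236068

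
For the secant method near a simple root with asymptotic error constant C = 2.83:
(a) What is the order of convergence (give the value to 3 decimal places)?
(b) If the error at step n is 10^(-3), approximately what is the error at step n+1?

(a) Secant method has superlinear convergence with order φ = (1+√5)/2 ≈ 1.618.
    This means |e_{n+1}| ≈ C|e_n|^1.618.

(b) With |e_n| = 10^(-3) and C = 2.83:
    |e_{n+1}| ≈ 2.83 × (10^(-3))^1.618 = 2.83 × 10^(-4.85)

(a) ≈ 1.618 (golden ratio); (b) |e_{n+1}| ≈ 3.960e-05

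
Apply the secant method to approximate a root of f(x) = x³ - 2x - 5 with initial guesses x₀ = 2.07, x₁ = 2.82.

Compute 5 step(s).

f(x) = x³ - 2x - 5
x₀ = 2.07, x₁ = 2.82

Secant formula: x_{n+1} = x_n - f(x_n)(x_n - x_{n-1})/(f(x_n) - f(x_{n-1}))

Iteration 1:
  f(2.070000) = -0.270257
  f(2.820000) = 11.785768
  x_2 = 2.820000 - 11.785768×(2.820000 - 2.070000)/(11.785768 - (-0.270257))
       = 2.086813
Iteration 2:
  f(2.820000) = 11.785768
  f(2.086813) = -0.086002
  x_3 = 2.086813 - (-0.086002)×(2.086813 - 2.820000)/(-0.086002 - 11.785768)
       = 2.092124
Iteration 3:
  f(2.086813) = -0.086002
  f(2.092124) = -0.027058
  x_4 = 2.092124 - (-0.027058)×(2.092124 - 2.086813)/(-0.027058 - (-0.086002))
       = 2.094562
Iteration 4:
  f(2.092124) = -0.027058
  f(2.094562) = 0.000119
  x_5 = 2.094562 - 0.000119×(2.094562 - 2.092124)/(0.000119 - (-0.027058))
       = 2.094551
Iteration 5:
  f(2.094562) = 0.000119
  f(2.094551) = 0.000000
  x_6 = 2.094551 - 0.000000×(2.094551 - 2.094562)/(0.000000 - 0.000119)
       = 2.094551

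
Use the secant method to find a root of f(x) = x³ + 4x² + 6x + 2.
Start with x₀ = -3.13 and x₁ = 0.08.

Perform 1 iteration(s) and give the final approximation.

f(x) = x³ + 4x² + 6x + 2
x₀ = -3.13, x₁ = 0.08

Secant formula: x_{n+1} = x_n - f(x_n)(x_n - x_{n-1})/(f(x_n) - f(x_{n-1}))

Iteration 1:
  f(-3.130000) = -8.256697
  f(0.080000) = 2.506112
  x_2 = 0.080000 - 2.506112×(0.080000 - (-3.130000))/(2.506112 - (-8.256697))
       = -0.667446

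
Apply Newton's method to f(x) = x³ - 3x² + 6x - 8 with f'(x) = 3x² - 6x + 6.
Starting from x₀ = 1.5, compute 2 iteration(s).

f(x) = x³ - 3x² + 6x - 8
f'(x) = 3x² - 6x + 6
x₀ = 1.5

Newton-Raphson formula: x_{n+1} = x_n - f(x_n)/f'(x_n)

Iteration 1:
  f(1.500000) = -2.375000
  f'(1.500000) = 3.750000
  x_1 = 1.500000 - (-2.375000)/3.750000 = 2.133333
Iteration 2:
  f(2.133333) = 0.855704
  f'(2.133333) = 6.853333
  x_2 = 2.133333 - 0.855704/6.853333 = 2.008474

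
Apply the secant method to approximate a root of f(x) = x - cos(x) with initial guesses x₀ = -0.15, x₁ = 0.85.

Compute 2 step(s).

f(x) = x - cos(x)
x₀ = -0.15, x₁ = 0.85

Secant formula: x_{n+1} = x_n - f(x_n)(x_n - x_{n-1})/(f(x_n) - f(x_{n-1}))

Iteration 1:
  f(-0.150000) = -1.138771
  f(0.850000) = 0.190017
  x_2 = 0.850000 - 0.190017×(0.850000 - (-0.150000))/(0.190017 - (-1.138771))
       = 0.707000
Iteration 2:
  f(0.850000) = 0.190017
  f(0.707000) = -0.053314
  x_3 = 0.707000 - (-0.053314)×(0.707000 - 0.850000)/(-0.053314 - 0.190017)
       = 0.738331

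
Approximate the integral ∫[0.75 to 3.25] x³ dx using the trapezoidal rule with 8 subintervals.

f(x) = x³
a = 0.75, b = 3.25, n = 8
h = (b - a)/n = 0.312500

Trapezoidal rule: (h/2)[f(x₀) + 2f(x₁) + 2f(x₂) + ... + f(xₙ)]

x_0 = 0.7500, f(x_0) = 0.421875, coefficient = 1
x_1 = 1.0625, f(x_1) = 1.199463, coefficient = 2
x_2 = 1.3750, f(x_2) = 2.599609, coefficient = 2
x_3 = 1.6875, f(x_3) = 4.805420, coefficient = 2
x_4 = 2.0000, f(x_4) = 8.000000, coefficient = 2
x_5 = 2.3125, f(x_5) = 12.366455, coefficient = 2
x_6 = 2.6250, f(x_6) = 18.087891, coefficient = 2
x_7 = 2.9375, f(x_7) = 25.347412, coefficient = 2
x_8 = 3.2500, f(x_8) = 34.328125, coefficient = 1

I ≈ (0.312500/2) × 179.562500 = 28.056641
Exact value: 27.812500
Error: 0.244141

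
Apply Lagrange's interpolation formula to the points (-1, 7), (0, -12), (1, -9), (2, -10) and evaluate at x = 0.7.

Lagrange interpolation formula:
P(x) = Σ yᵢ × Lᵢ(x)
where Lᵢ(x) = Π_{j≠i} (x - xⱼ)/(xᵢ - xⱼ)

L_0(0.7) = (0.7 - 0)/(-1 - 0) × (0.7 - 1)/(-1 - 1) × (0.7 - 2)/(-1 - 2) = -0.045500
L_1(0.7) = (0.7 - (-1))/(0 - (-1)) × (0.7 - 1)/(0 - 1) × (0.7 - 2)/(0 - 2) = 0.331500
L_2(0.7) = (0.7 - (-1))/(1 - (-1)) × (0.7 - 0)/(1 - 0) × (0.7 - 2)/(1 - 2) = 0.773500
L_3(0.7) = (0.7 - (-1))/(2 - (-1)) × (0.7 - 0)/(2 - 0) × (0.7 - 1)/(2 - 1) = -0.059500

P(0.7) = 7×L_0(0.7) + (-12)×L_1(0.7) + (-9)×L_2(0.7) + (-10)×L_3(0.7)
P(0.7) = -10.663000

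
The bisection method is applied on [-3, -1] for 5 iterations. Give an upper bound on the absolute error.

Bisection error bound: |error| ≤ (b-a)/2^n
|error| ≤ (-1 - (-3))/2^5 = 2/2^5
|error| ≤ 0.0625000000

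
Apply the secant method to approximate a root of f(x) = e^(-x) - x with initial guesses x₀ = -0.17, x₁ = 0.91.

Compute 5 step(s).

f(x) = e^(-x) - x
x₀ = -0.17, x₁ = 0.91

Secant formula: x_{n+1} = x_n - f(x_n)(x_n - x_{n-1})/(f(x_n) - f(x_{n-1}))

Iteration 1:
  f(-0.170000) = 1.355305
  f(0.910000) = -0.507476
  x_2 = 0.910000 - (-0.507476)×(0.910000 - (-0.170000))/(-0.507476 - 1.355305)
       = 0.615776
Iteration 2:
  f(0.910000) = -0.507476
  f(0.615776) = -0.075555
  x_3 = 0.615776 - (-0.075555)×(0.615776 - 0.910000)/(-0.075555 - (-0.507476))
       = 0.564308
Iteration 3:
  f(0.615776) = -0.075555
  f(0.564308) = 0.004445
  x_4 = 0.564308 - 0.004445×(0.564308 - 0.615776)/(0.004445 - (-0.075555))
       = 0.567168
Iteration 4:
  f(0.564308) = 0.004445
  f(0.567168) = -0.000039
  x_5 = 0.567168 - (-0.000039)×(0.567168 - 0.564308)/(-0.000039 - 0.004445)
       = 0.567143
Iteration 5:
  f(0.567168) = -0.000039
  f(0.567143) = 0.000000
  x_6 = 0.567143 - 0.000000×(0.567143 - 0.567168)/(0.000000 - (-0.000039))
       = 0.567143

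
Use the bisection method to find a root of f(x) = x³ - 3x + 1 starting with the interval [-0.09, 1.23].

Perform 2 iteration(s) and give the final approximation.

f(x) = x³ - 3x + 1
Initial interval: [-0.09, 1.23]

Iteration 1:
  c_1 = (-0.090000 + 1.230000)/2 = 0.570000
  f(c_1) = f(0.570000) = -0.524807
  f(a) × f(c) < 0, new interval: [-0.090000, 0.570000]
Iteration 2:
  c_2 = (-0.090000 + 0.570000)/2 = 0.240000
  f(c_2) = f(0.240000) = 0.293824
  f(a) × f(c) ≥ 0, new interval: [0.240000, 0.570000]

After 2 iteration(s), the approximation is c_2 = 0.240000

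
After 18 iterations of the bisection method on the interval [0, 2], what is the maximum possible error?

Bisection error bound: |error| ≤ (b-a)/2^n
|error| ≤ (2 - 0)/2^18 = 2/2^18
|error| ≤ 0.0000076294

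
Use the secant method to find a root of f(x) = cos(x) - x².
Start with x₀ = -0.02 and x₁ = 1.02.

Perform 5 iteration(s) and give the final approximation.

f(x) = cos(x) - x²
x₀ = -0.02, x₁ = 1.02

Secant formula: x_{n+1} = x_n - f(x_n)(x_n - x_{n-1})/(f(x_n) - f(x_{n-1}))

Iteration 1:
  f(-0.020000) = 0.999400
  f(1.020000) = -0.517034
  x_2 = 1.020000 - (-0.517034)×(1.020000 - (-0.020000))/(-0.517034 - 0.999400)
       = 0.665408
Iteration 2:
  f(1.020000) = -0.517034
  f(0.665408) = 0.343897
  x_3 = 0.665408 - 0.343897×(0.665408 - 1.020000)/(0.343897 - (-0.517034))
       = 0.807049
Iteration 3:
  f(0.665408) = 0.343897
  f(0.807049) = 0.040305
  x_4 = 0.807049 - 0.040305×(0.807049 - 0.665408)/(0.040305 - 0.343897)
       = 0.825853
Iteration 4:
  f(0.807049) = 0.040305
  f(0.825853) = -0.004103
  x_5 = 0.825853 - (-0.004103)×(0.825853 - 0.807049)/(-0.004103 - 0.040305)
       = 0.824116
Iteration 5:
  f(0.825853) = -0.004103
  f(0.824116) = 0.000040
  x_6 = 0.824116 - 0.000040×(0.824116 - 0.825853)/(0.000040 - (-0.004103))
       = 0.824132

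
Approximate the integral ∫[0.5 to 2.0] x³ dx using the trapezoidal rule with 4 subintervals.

f(x) = x³
a = 0.5, b = 2.0, n = 4
h = (b - a)/n = 0.375000

Trapezoidal rule: (h/2)[f(x₀) + 2f(x₁) + 2f(x₂) + ... + f(xₙ)]

x_0 = 0.5000, f(x_0) = 0.125000, coefficient = 1
x_1 = 0.8750, f(x_1) = 0.669922, coefficient = 2
x_2 = 1.2500, f(x_2) = 1.953125, coefficient = 2
x_3 = 1.6250, f(x_3) = 4.291016, coefficient = 2
x_4 = 2.0000, f(x_4) = 8.000000, coefficient = 1

I ≈ (0.375000/2) × 21.953125 = 4.116211
Exact value: 3.984375
Error: 0.131836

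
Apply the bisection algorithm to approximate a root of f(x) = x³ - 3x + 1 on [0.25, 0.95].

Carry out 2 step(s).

f(x) = x³ - 3x + 1
Initial interval: [0.25, 0.95]

Iteration 1:
  c_1 = (0.250000 + 0.950000)/2 = 0.600000
  f(c_1) = f(0.600000) = -0.584000
  f(a) × f(c) < 0, new interval: [0.250000, 0.600000]
Iteration 2:
  c_2 = (0.250000 + 0.600000)/2 = 0.425000
  f(c_2) = f(0.425000) = -0.198234
  f(a) × f(c) < 0, new interval: [0.250000, 0.425000]

After 2 iteration(s), the approximation is c_2 = 0.425000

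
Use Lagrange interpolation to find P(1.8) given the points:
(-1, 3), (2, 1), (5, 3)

Lagrange interpolation formula:
P(x) = Σ yᵢ × Lᵢ(x)
where Lᵢ(x) = Π_{j≠i} (x - xⱼ)/(xᵢ - xⱼ)

L_0(1.8) = (1.8 - 2)/(-1 - 2) × (1.8 - 5)/(-1 - 5) = 0.035556
L_1(1.8) = (1.8 - (-1))/(2 - (-1)) × (1.8 - 5)/(2 - 5) = 0.995556
L_2(1.8) = (1.8 - (-1))/(5 - (-1)) × (1.8 - 2)/(5 - 2) = -0.031111

P(1.8) = 3×L_0(1.8) + 1×L_1(1.8) + 3×L_2(1.8)
P(1.8) = 1.008889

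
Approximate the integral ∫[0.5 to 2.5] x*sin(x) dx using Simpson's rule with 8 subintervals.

f(x) = x*sin(x)
a = 0.5, b = 2.5, n = 8
h = (b - a)/n = 0.250000

Simpson's rule: (h/3)[f(x₀) + 4f(x₁) + 2f(x₂) + ... + f(xₙ)]

x_0 = 0.5000, f(x_0) = 0.239713, coefficient = 1
x_1 = 0.7500, f(x_1) = 0.511229, coefficient = 4
x_2 = 1.0000, f(x_2) = 0.841471, coefficient = 2
x_3 = 1.2500, f(x_3) = 1.186231, coefficient = 4
x_4 = 1.5000, f(x_4) = 1.496242, coefficient = 2
x_5 = 1.7500, f(x_5) = 1.721975, coefficient = 4
x_6 = 2.0000, f(x_6) = 1.818595, coefficient = 2
x_7 = 2.2500, f(x_7) = 1.750665, coefficient = 4
x_8 = 2.5000, f(x_8) = 1.496180, coefficient = 1

I ≈ (0.250000/3) × 30.728910 = 2.560742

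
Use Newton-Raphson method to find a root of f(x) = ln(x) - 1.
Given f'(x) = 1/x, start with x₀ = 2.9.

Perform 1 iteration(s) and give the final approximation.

f(x) = ln(x) - 1
f'(x) = 1/x
x₀ = 2.9

Newton-Raphson formula: x_{n+1} = x_n - f(x_n)/f'(x_n)

Iteration 1:
  f(2.900000) = 0.064711
  f'(2.900000) = 0.344828
  x_1 = 2.900000 - 0.064711/0.344828 = 2.712339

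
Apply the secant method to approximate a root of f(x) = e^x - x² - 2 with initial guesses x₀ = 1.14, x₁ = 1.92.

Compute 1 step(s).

f(x) = e^x - x² - 2
x₀ = 1.14, x₁ = 1.92

Secant formula: x_{n+1} = x_n - f(x_n)(x_n - x_{n-1})/(f(x_n) - f(x_{n-1}))

Iteration 1:
  f(1.140000) = -0.172832
  f(1.920000) = 1.134558
  x_2 = 1.920000 - 1.134558×(1.920000 - 1.140000)/(1.134558 - (-0.172832))
       = 1.243113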